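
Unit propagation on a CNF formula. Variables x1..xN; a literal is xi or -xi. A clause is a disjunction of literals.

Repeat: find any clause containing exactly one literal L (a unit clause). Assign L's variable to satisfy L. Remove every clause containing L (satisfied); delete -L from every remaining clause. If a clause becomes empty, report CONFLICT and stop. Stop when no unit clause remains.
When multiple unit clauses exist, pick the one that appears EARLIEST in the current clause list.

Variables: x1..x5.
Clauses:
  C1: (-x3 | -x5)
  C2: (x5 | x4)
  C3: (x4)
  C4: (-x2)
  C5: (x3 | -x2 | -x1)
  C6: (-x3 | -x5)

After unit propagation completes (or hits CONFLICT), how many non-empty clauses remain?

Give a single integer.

Answer: 2

Derivation:
unit clause [4] forces x4=T; simplify:
  satisfied 2 clause(s); 4 remain; assigned so far: [4]
unit clause [-2] forces x2=F; simplify:
  satisfied 2 clause(s); 2 remain; assigned so far: [2, 4]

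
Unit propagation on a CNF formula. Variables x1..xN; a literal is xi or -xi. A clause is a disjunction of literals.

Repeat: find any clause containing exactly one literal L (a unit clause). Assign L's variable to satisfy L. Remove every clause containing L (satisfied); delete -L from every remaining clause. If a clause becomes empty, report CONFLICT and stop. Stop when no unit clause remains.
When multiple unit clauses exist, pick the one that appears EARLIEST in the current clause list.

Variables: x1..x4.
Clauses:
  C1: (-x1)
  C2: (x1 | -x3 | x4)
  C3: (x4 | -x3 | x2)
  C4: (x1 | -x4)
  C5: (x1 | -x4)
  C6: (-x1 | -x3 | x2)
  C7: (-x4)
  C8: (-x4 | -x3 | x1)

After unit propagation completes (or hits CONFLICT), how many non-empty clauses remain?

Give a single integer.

Answer: 0

Derivation:
unit clause [-1] forces x1=F; simplify:
  drop 1 from [1, -3, 4] -> [-3, 4]
  drop 1 from [1, -4] -> [-4]
  drop 1 from [1, -4] -> [-4]
  drop 1 from [-4, -3, 1] -> [-4, -3]
  satisfied 2 clause(s); 6 remain; assigned so far: [1]
unit clause [-4] forces x4=F; simplify:
  drop 4 from [-3, 4] -> [-3]
  drop 4 from [4, -3, 2] -> [-3, 2]
  satisfied 4 clause(s); 2 remain; assigned so far: [1, 4]
unit clause [-3] forces x3=F; simplify:
  satisfied 2 clause(s); 0 remain; assigned so far: [1, 3, 4]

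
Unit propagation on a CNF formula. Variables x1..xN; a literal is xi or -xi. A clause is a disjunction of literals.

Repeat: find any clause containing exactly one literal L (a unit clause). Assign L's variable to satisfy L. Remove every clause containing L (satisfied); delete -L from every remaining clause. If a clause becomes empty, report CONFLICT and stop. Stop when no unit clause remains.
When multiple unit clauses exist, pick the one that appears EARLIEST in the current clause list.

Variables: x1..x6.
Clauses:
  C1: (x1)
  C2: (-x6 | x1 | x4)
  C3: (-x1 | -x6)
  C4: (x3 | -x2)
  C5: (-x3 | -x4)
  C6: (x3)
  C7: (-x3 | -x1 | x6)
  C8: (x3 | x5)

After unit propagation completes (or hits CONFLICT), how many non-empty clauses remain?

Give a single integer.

unit clause [1] forces x1=T; simplify:
  drop -1 from [-1, -6] -> [-6]
  drop -1 from [-3, -1, 6] -> [-3, 6]
  satisfied 2 clause(s); 6 remain; assigned so far: [1]
unit clause [-6] forces x6=F; simplify:
  drop 6 from [-3, 6] -> [-3]
  satisfied 1 clause(s); 5 remain; assigned so far: [1, 6]
unit clause [3] forces x3=T; simplify:
  drop -3 from [-3, -4] -> [-4]
  drop -3 from [-3] -> [] (empty!)
  satisfied 3 clause(s); 2 remain; assigned so far: [1, 3, 6]
CONFLICT (empty clause)

Answer: 1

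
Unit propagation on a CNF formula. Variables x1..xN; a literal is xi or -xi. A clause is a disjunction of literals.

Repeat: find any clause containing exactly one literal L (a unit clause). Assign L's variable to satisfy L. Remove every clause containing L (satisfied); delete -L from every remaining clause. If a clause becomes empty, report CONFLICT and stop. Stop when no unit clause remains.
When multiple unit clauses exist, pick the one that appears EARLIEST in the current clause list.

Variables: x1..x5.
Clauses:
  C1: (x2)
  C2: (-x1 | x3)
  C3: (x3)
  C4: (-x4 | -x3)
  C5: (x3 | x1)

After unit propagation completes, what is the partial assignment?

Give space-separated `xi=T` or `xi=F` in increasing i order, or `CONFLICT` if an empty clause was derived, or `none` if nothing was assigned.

unit clause [2] forces x2=T; simplify:
  satisfied 1 clause(s); 4 remain; assigned so far: [2]
unit clause [3] forces x3=T; simplify:
  drop -3 from [-4, -3] -> [-4]
  satisfied 3 clause(s); 1 remain; assigned so far: [2, 3]
unit clause [-4] forces x4=F; simplify:
  satisfied 1 clause(s); 0 remain; assigned so far: [2, 3, 4]

Answer: x2=T x3=T x4=F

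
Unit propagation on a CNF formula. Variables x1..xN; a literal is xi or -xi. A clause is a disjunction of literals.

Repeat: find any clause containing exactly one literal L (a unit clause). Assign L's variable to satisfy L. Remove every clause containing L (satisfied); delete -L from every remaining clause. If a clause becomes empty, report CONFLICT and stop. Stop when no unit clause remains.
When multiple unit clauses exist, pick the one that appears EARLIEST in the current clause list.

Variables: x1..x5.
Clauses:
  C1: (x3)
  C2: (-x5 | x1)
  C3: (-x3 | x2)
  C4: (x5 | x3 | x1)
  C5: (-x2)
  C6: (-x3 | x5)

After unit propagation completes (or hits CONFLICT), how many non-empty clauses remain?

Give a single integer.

Answer: 2

Derivation:
unit clause [3] forces x3=T; simplify:
  drop -3 from [-3, 2] -> [2]
  drop -3 from [-3, 5] -> [5]
  satisfied 2 clause(s); 4 remain; assigned so far: [3]
unit clause [2] forces x2=T; simplify:
  drop -2 from [-2] -> [] (empty!)
  satisfied 1 clause(s); 3 remain; assigned so far: [2, 3]
CONFLICT (empty clause)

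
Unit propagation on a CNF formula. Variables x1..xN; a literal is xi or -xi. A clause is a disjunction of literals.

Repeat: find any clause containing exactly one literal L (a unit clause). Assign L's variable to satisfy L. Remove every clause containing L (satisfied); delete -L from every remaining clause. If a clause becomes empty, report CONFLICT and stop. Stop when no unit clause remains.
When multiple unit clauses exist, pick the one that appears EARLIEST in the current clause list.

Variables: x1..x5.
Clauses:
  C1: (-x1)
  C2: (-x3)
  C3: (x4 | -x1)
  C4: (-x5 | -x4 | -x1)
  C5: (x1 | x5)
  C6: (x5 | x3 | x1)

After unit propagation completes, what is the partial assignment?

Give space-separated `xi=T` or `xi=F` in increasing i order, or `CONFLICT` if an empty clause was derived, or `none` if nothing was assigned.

unit clause [-1] forces x1=F; simplify:
  drop 1 from [1, 5] -> [5]
  drop 1 from [5, 3, 1] -> [5, 3]
  satisfied 3 clause(s); 3 remain; assigned so far: [1]
unit clause [-3] forces x3=F; simplify:
  drop 3 from [5, 3] -> [5]
  satisfied 1 clause(s); 2 remain; assigned so far: [1, 3]
unit clause [5] forces x5=T; simplify:
  satisfied 2 clause(s); 0 remain; assigned so far: [1, 3, 5]

Answer: x1=F x3=F x5=T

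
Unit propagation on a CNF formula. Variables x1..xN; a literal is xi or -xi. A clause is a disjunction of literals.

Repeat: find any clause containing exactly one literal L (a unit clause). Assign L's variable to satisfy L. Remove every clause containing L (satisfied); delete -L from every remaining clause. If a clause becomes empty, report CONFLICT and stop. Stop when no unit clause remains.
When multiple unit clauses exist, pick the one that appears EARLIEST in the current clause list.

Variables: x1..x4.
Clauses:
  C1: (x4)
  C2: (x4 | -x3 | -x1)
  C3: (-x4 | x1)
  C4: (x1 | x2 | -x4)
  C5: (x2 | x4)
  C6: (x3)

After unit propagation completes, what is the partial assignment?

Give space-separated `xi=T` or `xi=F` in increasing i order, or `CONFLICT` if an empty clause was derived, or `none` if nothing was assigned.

unit clause [4] forces x4=T; simplify:
  drop -4 from [-4, 1] -> [1]
  drop -4 from [1, 2, -4] -> [1, 2]
  satisfied 3 clause(s); 3 remain; assigned so far: [4]
unit clause [1] forces x1=T; simplify:
  satisfied 2 clause(s); 1 remain; assigned so far: [1, 4]
unit clause [3] forces x3=T; simplify:
  satisfied 1 clause(s); 0 remain; assigned so far: [1, 3, 4]

Answer: x1=T x3=T x4=T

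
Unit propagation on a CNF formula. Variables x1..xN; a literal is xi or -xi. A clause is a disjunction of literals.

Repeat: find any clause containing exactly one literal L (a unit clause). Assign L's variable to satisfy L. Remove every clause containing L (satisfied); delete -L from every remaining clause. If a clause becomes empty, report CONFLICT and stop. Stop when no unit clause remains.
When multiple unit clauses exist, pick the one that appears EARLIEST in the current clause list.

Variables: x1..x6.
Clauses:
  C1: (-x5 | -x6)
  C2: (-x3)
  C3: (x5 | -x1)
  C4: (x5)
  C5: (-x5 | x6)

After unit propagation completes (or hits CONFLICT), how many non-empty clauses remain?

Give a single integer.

unit clause [-3] forces x3=F; simplify:
  satisfied 1 clause(s); 4 remain; assigned so far: [3]
unit clause [5] forces x5=T; simplify:
  drop -5 from [-5, -6] -> [-6]
  drop -5 from [-5, 6] -> [6]
  satisfied 2 clause(s); 2 remain; assigned so far: [3, 5]
unit clause [-6] forces x6=F; simplify:
  drop 6 from [6] -> [] (empty!)
  satisfied 1 clause(s); 1 remain; assigned so far: [3, 5, 6]
CONFLICT (empty clause)

Answer: 0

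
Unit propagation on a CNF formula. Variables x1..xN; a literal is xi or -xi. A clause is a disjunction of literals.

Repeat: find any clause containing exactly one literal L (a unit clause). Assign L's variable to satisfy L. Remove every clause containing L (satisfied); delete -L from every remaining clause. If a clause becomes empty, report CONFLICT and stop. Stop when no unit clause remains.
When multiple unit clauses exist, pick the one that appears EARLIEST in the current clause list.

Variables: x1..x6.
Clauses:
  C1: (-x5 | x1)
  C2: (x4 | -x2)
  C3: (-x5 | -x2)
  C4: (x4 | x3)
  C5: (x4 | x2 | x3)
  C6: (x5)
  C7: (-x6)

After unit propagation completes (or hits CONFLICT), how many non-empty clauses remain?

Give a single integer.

Answer: 2

Derivation:
unit clause [5] forces x5=T; simplify:
  drop -5 from [-5, 1] -> [1]
  drop -5 from [-5, -2] -> [-2]
  satisfied 1 clause(s); 6 remain; assigned so far: [5]
unit clause [1] forces x1=T; simplify:
  satisfied 1 clause(s); 5 remain; assigned so far: [1, 5]
unit clause [-2] forces x2=F; simplify:
  drop 2 from [4, 2, 3] -> [4, 3]
  satisfied 2 clause(s); 3 remain; assigned so far: [1, 2, 5]
unit clause [-6] forces x6=F; simplify:
  satisfied 1 clause(s); 2 remain; assigned so far: [1, 2, 5, 6]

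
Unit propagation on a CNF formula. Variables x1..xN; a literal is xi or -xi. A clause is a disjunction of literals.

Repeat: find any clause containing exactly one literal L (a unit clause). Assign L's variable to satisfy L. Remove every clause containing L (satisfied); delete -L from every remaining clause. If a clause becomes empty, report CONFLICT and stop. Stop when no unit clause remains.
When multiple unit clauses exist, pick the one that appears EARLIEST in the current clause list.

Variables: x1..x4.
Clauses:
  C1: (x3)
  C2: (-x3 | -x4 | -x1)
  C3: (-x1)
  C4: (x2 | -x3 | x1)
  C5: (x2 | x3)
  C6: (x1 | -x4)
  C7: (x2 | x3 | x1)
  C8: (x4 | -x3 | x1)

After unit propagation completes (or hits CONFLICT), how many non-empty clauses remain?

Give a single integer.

Answer: 0

Derivation:
unit clause [3] forces x3=T; simplify:
  drop -3 from [-3, -4, -1] -> [-4, -1]
  drop -3 from [2, -3, 1] -> [2, 1]
  drop -3 from [4, -3, 1] -> [4, 1]
  satisfied 3 clause(s); 5 remain; assigned so far: [3]
unit clause [-1] forces x1=F; simplify:
  drop 1 from [2, 1] -> [2]
  drop 1 from [1, -4] -> [-4]
  drop 1 from [4, 1] -> [4]
  satisfied 2 clause(s); 3 remain; assigned so far: [1, 3]
unit clause [2] forces x2=T; simplify:
  satisfied 1 clause(s); 2 remain; assigned so far: [1, 2, 3]
unit clause [-4] forces x4=F; simplify:
  drop 4 from [4] -> [] (empty!)
  satisfied 1 clause(s); 1 remain; assigned so far: [1, 2, 3, 4]
CONFLICT (empty clause)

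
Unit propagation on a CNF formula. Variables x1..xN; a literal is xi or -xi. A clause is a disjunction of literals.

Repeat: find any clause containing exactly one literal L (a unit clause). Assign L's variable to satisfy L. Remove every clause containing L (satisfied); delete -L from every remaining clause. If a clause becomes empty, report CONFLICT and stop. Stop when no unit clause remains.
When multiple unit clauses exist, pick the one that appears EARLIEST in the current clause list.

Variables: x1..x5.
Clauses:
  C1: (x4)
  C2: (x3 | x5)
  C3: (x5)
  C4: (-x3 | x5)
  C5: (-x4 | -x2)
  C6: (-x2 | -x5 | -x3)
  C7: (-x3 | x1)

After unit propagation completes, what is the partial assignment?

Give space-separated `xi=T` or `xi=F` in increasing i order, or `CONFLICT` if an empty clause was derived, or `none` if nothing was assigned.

unit clause [4] forces x4=T; simplify:
  drop -4 from [-4, -2] -> [-2]
  satisfied 1 clause(s); 6 remain; assigned so far: [4]
unit clause [5] forces x5=T; simplify:
  drop -5 from [-2, -5, -3] -> [-2, -3]
  satisfied 3 clause(s); 3 remain; assigned so far: [4, 5]
unit clause [-2] forces x2=F; simplify:
  satisfied 2 clause(s); 1 remain; assigned so far: [2, 4, 5]

Answer: x2=F x4=T x5=T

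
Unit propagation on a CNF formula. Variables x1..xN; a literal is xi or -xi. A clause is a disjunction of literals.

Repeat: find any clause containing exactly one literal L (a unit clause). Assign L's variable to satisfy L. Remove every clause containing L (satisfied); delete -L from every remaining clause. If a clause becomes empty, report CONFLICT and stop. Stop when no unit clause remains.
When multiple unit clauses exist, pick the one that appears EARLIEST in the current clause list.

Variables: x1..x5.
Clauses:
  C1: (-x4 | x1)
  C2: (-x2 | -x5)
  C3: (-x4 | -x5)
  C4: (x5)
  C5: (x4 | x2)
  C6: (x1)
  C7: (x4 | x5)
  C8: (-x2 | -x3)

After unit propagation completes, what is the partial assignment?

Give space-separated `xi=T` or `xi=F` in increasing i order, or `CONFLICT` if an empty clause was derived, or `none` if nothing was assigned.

unit clause [5] forces x5=T; simplify:
  drop -5 from [-2, -5] -> [-2]
  drop -5 from [-4, -5] -> [-4]
  satisfied 2 clause(s); 6 remain; assigned so far: [5]
unit clause [-2] forces x2=F; simplify:
  drop 2 from [4, 2] -> [4]
  satisfied 2 clause(s); 4 remain; assigned so far: [2, 5]
unit clause [-4] forces x4=F; simplify:
  drop 4 from [4] -> [] (empty!)
  satisfied 2 clause(s); 2 remain; assigned so far: [2, 4, 5]
CONFLICT (empty clause)

Answer: CONFLICT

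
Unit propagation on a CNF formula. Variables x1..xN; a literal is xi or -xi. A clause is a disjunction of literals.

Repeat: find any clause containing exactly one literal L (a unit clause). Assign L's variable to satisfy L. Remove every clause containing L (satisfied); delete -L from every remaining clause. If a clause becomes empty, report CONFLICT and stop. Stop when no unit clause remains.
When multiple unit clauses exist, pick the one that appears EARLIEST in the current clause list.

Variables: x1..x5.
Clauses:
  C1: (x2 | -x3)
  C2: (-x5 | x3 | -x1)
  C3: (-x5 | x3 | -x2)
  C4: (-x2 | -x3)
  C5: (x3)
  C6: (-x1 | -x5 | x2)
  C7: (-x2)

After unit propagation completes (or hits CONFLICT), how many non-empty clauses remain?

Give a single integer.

Answer: 0

Derivation:
unit clause [3] forces x3=T; simplify:
  drop -3 from [2, -3] -> [2]
  drop -3 from [-2, -3] -> [-2]
  satisfied 3 clause(s); 4 remain; assigned so far: [3]
unit clause [2] forces x2=T; simplify:
  drop -2 from [-2] -> [] (empty!)
  drop -2 from [-2] -> [] (empty!)
  satisfied 2 clause(s); 2 remain; assigned so far: [2, 3]
CONFLICT (empty clause)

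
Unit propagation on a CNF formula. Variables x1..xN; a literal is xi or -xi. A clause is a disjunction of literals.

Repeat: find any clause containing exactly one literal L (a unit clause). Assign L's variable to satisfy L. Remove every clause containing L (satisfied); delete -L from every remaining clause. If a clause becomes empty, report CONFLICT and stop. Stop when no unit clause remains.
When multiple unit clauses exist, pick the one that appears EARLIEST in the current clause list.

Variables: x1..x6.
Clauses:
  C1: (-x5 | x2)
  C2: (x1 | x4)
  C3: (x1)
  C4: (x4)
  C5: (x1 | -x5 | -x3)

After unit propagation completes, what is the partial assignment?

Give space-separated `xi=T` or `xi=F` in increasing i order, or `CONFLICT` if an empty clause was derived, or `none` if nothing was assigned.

unit clause [1] forces x1=T; simplify:
  satisfied 3 clause(s); 2 remain; assigned so far: [1]
unit clause [4] forces x4=T; simplify:
  satisfied 1 clause(s); 1 remain; assigned so far: [1, 4]

Answer: x1=T x4=T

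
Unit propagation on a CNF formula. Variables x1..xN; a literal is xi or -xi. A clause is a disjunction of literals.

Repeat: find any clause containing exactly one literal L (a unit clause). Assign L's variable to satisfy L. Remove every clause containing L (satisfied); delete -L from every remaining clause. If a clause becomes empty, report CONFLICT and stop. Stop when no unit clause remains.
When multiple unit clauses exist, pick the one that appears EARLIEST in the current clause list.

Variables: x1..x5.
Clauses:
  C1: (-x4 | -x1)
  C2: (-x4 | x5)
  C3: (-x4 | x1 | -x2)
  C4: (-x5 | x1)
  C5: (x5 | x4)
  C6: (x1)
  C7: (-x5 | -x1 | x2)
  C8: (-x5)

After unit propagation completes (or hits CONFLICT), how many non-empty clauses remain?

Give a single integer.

unit clause [1] forces x1=T; simplify:
  drop -1 from [-4, -1] -> [-4]
  drop -1 from [-5, -1, 2] -> [-5, 2]
  satisfied 3 clause(s); 5 remain; assigned so far: [1]
unit clause [-4] forces x4=F; simplify:
  drop 4 from [5, 4] -> [5]
  satisfied 2 clause(s); 3 remain; assigned so far: [1, 4]
unit clause [5] forces x5=T; simplify:
  drop -5 from [-5, 2] -> [2]
  drop -5 from [-5] -> [] (empty!)
  satisfied 1 clause(s); 2 remain; assigned so far: [1, 4, 5]
CONFLICT (empty clause)

Answer: 1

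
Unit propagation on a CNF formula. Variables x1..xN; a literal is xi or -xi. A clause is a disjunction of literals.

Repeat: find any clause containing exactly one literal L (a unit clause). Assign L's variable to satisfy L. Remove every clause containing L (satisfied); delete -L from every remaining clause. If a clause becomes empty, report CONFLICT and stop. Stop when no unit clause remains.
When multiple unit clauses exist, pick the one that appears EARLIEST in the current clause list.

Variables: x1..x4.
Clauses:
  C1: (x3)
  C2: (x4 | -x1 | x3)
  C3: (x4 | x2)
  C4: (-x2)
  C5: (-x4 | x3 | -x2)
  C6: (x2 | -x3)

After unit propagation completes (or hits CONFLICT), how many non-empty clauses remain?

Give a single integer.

unit clause [3] forces x3=T; simplify:
  drop -3 from [2, -3] -> [2]
  satisfied 3 clause(s); 3 remain; assigned so far: [3]
unit clause [-2] forces x2=F; simplify:
  drop 2 from [4, 2] -> [4]
  drop 2 from [2] -> [] (empty!)
  satisfied 1 clause(s); 2 remain; assigned so far: [2, 3]
CONFLICT (empty clause)

Answer: 1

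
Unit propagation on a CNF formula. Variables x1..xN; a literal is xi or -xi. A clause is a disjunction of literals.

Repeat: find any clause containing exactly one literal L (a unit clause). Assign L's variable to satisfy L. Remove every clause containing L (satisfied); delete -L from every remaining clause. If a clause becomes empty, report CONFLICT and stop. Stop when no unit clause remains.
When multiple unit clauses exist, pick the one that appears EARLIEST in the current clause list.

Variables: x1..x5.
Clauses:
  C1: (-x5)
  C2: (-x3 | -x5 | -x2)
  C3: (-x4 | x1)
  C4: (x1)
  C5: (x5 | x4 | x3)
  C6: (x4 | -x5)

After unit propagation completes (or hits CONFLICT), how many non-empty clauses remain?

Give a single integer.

unit clause [-5] forces x5=F; simplify:
  drop 5 from [5, 4, 3] -> [4, 3]
  satisfied 3 clause(s); 3 remain; assigned so far: [5]
unit clause [1] forces x1=T; simplify:
  satisfied 2 clause(s); 1 remain; assigned so far: [1, 5]

Answer: 1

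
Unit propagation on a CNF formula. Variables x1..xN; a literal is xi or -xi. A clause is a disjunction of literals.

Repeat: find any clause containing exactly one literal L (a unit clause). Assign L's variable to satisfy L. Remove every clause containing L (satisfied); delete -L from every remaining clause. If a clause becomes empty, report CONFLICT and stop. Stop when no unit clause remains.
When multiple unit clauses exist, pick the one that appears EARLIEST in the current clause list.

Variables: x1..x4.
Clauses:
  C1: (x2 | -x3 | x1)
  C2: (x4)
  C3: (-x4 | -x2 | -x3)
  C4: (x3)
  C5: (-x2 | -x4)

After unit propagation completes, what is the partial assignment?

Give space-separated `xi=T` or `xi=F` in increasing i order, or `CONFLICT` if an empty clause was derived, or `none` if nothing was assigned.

unit clause [4] forces x4=T; simplify:
  drop -4 from [-4, -2, -3] -> [-2, -3]
  drop -4 from [-2, -4] -> [-2]
  satisfied 1 clause(s); 4 remain; assigned so far: [4]
unit clause [3] forces x3=T; simplify:
  drop -3 from [2, -3, 1] -> [2, 1]
  drop -3 from [-2, -3] -> [-2]
  satisfied 1 clause(s); 3 remain; assigned so far: [3, 4]
unit clause [-2] forces x2=F; simplify:
  drop 2 from [2, 1] -> [1]
  satisfied 2 clause(s); 1 remain; assigned so far: [2, 3, 4]
unit clause [1] forces x1=T; simplify:
  satisfied 1 clause(s); 0 remain; assigned so far: [1, 2, 3, 4]

Answer: x1=T x2=F x3=T x4=T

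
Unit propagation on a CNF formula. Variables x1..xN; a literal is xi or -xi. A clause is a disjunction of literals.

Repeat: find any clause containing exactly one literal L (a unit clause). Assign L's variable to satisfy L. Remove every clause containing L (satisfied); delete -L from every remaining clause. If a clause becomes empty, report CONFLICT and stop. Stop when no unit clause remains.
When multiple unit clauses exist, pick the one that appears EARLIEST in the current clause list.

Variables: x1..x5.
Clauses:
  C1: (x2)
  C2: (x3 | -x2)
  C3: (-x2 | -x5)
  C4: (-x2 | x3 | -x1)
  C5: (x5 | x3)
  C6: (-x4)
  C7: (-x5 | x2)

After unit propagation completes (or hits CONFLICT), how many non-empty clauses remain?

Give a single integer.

Answer: 0

Derivation:
unit clause [2] forces x2=T; simplify:
  drop -2 from [3, -2] -> [3]
  drop -2 from [-2, -5] -> [-5]
  drop -2 from [-2, 3, -1] -> [3, -1]
  satisfied 2 clause(s); 5 remain; assigned so far: [2]
unit clause [3] forces x3=T; simplify:
  satisfied 3 clause(s); 2 remain; assigned so far: [2, 3]
unit clause [-5] forces x5=F; simplify:
  satisfied 1 clause(s); 1 remain; assigned so far: [2, 3, 5]
unit clause [-4] forces x4=F; simplify:
  satisfied 1 clause(s); 0 remain; assigned so far: [2, 3, 4, 5]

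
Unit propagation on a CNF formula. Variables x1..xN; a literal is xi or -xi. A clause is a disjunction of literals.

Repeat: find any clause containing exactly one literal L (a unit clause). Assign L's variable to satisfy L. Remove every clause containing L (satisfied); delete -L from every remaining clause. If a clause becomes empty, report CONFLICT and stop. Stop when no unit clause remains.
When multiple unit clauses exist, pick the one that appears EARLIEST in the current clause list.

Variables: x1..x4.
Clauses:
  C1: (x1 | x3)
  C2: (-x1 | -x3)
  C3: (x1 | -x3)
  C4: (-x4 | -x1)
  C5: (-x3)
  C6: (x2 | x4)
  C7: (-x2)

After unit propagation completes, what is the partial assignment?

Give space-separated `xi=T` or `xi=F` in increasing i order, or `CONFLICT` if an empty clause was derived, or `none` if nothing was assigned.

Answer: CONFLICT

Derivation:
unit clause [-3] forces x3=F; simplify:
  drop 3 from [1, 3] -> [1]
  satisfied 3 clause(s); 4 remain; assigned so far: [3]
unit clause [1] forces x1=T; simplify:
  drop -1 from [-4, -1] -> [-4]
  satisfied 1 clause(s); 3 remain; assigned so far: [1, 3]
unit clause [-4] forces x4=F; simplify:
  drop 4 from [2, 4] -> [2]
  satisfied 1 clause(s); 2 remain; assigned so far: [1, 3, 4]
unit clause [2] forces x2=T; simplify:
  drop -2 from [-2] -> [] (empty!)
  satisfied 1 clause(s); 1 remain; assigned so far: [1, 2, 3, 4]
CONFLICT (empty clause)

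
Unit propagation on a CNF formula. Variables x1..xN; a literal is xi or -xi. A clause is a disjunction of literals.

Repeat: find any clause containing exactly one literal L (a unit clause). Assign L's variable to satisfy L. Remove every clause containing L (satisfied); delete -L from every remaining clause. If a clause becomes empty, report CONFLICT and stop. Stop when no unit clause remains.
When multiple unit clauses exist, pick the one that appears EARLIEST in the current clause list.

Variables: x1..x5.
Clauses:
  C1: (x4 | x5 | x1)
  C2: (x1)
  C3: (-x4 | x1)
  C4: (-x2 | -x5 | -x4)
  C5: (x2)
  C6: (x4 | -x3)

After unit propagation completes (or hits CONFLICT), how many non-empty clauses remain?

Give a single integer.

Answer: 2

Derivation:
unit clause [1] forces x1=T; simplify:
  satisfied 3 clause(s); 3 remain; assigned so far: [1]
unit clause [2] forces x2=T; simplify:
  drop -2 from [-2, -5, -4] -> [-5, -4]
  satisfied 1 clause(s); 2 remain; assigned so far: [1, 2]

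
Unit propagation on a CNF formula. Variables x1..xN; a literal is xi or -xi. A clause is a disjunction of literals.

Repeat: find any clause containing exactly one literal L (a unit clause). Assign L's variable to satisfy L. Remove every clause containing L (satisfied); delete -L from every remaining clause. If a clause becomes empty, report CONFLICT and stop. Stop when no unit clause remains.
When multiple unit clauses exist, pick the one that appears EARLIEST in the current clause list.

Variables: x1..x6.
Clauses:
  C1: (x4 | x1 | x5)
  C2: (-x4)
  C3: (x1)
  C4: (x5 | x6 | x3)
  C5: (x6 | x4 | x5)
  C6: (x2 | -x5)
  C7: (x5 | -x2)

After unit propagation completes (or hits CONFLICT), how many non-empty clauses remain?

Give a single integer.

unit clause [-4] forces x4=F; simplify:
  drop 4 from [4, 1, 5] -> [1, 5]
  drop 4 from [6, 4, 5] -> [6, 5]
  satisfied 1 clause(s); 6 remain; assigned so far: [4]
unit clause [1] forces x1=T; simplify:
  satisfied 2 clause(s); 4 remain; assigned so far: [1, 4]

Answer: 4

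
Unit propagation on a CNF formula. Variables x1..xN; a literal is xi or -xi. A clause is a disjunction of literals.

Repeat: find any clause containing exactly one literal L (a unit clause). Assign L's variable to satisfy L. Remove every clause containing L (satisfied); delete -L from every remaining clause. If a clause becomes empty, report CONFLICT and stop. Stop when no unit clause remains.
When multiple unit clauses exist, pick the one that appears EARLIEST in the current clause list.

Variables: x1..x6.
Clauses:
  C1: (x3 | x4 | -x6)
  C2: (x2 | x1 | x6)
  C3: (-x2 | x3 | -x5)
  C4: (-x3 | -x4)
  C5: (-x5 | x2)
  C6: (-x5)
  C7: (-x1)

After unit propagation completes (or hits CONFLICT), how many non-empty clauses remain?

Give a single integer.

unit clause [-5] forces x5=F; simplify:
  satisfied 3 clause(s); 4 remain; assigned so far: [5]
unit clause [-1] forces x1=F; simplify:
  drop 1 from [2, 1, 6] -> [2, 6]
  satisfied 1 clause(s); 3 remain; assigned so far: [1, 5]

Answer: 3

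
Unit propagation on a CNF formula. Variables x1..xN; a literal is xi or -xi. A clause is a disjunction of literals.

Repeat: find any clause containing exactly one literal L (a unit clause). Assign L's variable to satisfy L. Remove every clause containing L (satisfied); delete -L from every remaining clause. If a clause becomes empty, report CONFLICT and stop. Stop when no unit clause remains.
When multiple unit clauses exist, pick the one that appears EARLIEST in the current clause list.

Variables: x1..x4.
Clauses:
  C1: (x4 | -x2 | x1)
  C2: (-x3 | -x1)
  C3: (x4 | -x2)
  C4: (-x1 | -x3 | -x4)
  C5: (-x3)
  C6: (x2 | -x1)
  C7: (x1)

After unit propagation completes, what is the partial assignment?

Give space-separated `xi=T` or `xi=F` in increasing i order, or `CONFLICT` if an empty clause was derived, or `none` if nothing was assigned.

unit clause [-3] forces x3=F; simplify:
  satisfied 3 clause(s); 4 remain; assigned so far: [3]
unit clause [1] forces x1=T; simplify:
  drop -1 from [2, -1] -> [2]
  satisfied 2 clause(s); 2 remain; assigned so far: [1, 3]
unit clause [2] forces x2=T; simplify:
  drop -2 from [4, -2] -> [4]
  satisfied 1 clause(s); 1 remain; assigned so far: [1, 2, 3]
unit clause [4] forces x4=T; simplify:
  satisfied 1 clause(s); 0 remain; assigned so far: [1, 2, 3, 4]

Answer: x1=T x2=T x3=F x4=T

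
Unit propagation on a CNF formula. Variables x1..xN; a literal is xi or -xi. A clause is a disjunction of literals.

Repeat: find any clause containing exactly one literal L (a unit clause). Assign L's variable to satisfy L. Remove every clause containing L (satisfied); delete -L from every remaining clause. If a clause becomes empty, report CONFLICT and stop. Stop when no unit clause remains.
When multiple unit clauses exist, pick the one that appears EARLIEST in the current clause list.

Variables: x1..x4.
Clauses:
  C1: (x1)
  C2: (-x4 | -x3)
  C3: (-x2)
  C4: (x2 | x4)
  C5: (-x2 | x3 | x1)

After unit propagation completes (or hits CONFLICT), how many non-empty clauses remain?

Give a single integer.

Answer: 0

Derivation:
unit clause [1] forces x1=T; simplify:
  satisfied 2 clause(s); 3 remain; assigned so far: [1]
unit clause [-2] forces x2=F; simplify:
  drop 2 from [2, 4] -> [4]
  satisfied 1 clause(s); 2 remain; assigned so far: [1, 2]
unit clause [4] forces x4=T; simplify:
  drop -4 from [-4, -3] -> [-3]
  satisfied 1 clause(s); 1 remain; assigned so far: [1, 2, 4]
unit clause [-3] forces x3=F; simplify:
  satisfied 1 clause(s); 0 remain; assigned so far: [1, 2, 3, 4]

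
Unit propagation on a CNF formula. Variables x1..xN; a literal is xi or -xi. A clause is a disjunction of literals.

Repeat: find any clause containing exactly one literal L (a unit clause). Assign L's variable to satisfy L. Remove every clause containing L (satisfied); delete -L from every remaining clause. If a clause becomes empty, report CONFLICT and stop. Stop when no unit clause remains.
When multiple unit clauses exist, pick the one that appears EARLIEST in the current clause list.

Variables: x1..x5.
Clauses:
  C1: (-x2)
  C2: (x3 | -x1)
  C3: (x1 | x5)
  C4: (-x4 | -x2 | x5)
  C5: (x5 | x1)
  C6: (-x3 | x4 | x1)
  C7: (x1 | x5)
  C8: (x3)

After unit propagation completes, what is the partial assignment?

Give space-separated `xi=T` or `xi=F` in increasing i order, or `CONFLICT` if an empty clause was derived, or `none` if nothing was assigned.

unit clause [-2] forces x2=F; simplify:
  satisfied 2 clause(s); 6 remain; assigned so far: [2]
unit clause [3] forces x3=T; simplify:
  drop -3 from [-3, 4, 1] -> [4, 1]
  satisfied 2 clause(s); 4 remain; assigned so far: [2, 3]

Answer: x2=F x3=T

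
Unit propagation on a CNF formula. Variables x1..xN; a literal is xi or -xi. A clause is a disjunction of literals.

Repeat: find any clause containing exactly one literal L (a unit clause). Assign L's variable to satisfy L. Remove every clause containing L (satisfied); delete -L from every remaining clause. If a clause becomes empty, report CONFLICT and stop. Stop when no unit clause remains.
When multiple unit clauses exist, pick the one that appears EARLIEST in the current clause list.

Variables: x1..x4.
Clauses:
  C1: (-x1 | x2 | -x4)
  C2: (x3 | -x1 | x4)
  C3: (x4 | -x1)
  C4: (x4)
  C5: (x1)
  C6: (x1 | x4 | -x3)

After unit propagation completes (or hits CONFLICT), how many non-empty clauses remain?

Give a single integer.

Answer: 0

Derivation:
unit clause [4] forces x4=T; simplify:
  drop -4 from [-1, 2, -4] -> [-1, 2]
  satisfied 4 clause(s); 2 remain; assigned so far: [4]
unit clause [1] forces x1=T; simplify:
  drop -1 from [-1, 2] -> [2]
  satisfied 1 clause(s); 1 remain; assigned so far: [1, 4]
unit clause [2] forces x2=T; simplify:
  satisfied 1 clause(s); 0 remain; assigned so far: [1, 2, 4]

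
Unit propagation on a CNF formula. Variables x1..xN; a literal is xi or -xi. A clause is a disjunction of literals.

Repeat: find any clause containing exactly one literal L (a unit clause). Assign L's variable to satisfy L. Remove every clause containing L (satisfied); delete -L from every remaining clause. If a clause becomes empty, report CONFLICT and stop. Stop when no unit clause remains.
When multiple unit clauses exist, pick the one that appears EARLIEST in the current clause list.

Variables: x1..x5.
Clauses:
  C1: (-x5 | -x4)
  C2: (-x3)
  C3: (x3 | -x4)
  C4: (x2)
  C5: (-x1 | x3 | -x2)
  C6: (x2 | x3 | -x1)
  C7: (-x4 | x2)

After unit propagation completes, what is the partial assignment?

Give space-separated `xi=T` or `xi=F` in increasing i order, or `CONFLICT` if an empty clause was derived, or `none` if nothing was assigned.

unit clause [-3] forces x3=F; simplify:
  drop 3 from [3, -4] -> [-4]
  drop 3 from [-1, 3, -2] -> [-1, -2]
  drop 3 from [2, 3, -1] -> [2, -1]
  satisfied 1 clause(s); 6 remain; assigned so far: [3]
unit clause [-4] forces x4=F; simplify:
  satisfied 3 clause(s); 3 remain; assigned so far: [3, 4]
unit clause [2] forces x2=T; simplify:
  drop -2 from [-1, -2] -> [-1]
  satisfied 2 clause(s); 1 remain; assigned so far: [2, 3, 4]
unit clause [-1] forces x1=F; simplify:
  satisfied 1 clause(s); 0 remain; assigned so far: [1, 2, 3, 4]

Answer: x1=F x2=T x3=F x4=F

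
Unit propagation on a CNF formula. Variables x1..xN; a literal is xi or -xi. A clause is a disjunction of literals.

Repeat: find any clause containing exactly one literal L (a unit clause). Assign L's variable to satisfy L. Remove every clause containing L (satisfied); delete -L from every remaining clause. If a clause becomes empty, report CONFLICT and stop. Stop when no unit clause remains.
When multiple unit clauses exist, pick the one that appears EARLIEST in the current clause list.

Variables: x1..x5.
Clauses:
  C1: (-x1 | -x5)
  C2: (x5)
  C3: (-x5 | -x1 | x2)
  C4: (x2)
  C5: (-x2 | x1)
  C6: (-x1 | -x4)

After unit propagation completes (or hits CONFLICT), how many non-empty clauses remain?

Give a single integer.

Answer: 0

Derivation:
unit clause [5] forces x5=T; simplify:
  drop -5 from [-1, -5] -> [-1]
  drop -5 from [-5, -1, 2] -> [-1, 2]
  satisfied 1 clause(s); 5 remain; assigned so far: [5]
unit clause [-1] forces x1=F; simplify:
  drop 1 from [-2, 1] -> [-2]
  satisfied 3 clause(s); 2 remain; assigned so far: [1, 5]
unit clause [2] forces x2=T; simplify:
  drop -2 from [-2] -> [] (empty!)
  satisfied 1 clause(s); 1 remain; assigned so far: [1, 2, 5]
CONFLICT (empty clause)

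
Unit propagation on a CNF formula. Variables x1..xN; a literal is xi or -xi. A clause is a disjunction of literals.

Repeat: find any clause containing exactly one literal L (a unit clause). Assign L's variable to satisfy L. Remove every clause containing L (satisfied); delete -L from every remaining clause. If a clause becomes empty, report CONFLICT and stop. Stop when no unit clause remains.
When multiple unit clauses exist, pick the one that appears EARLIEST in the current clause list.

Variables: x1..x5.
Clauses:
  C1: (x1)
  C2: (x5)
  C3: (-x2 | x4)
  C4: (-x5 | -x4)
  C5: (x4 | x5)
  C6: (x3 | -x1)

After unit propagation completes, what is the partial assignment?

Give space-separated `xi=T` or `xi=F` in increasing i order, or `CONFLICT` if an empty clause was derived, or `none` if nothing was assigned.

unit clause [1] forces x1=T; simplify:
  drop -1 from [3, -1] -> [3]
  satisfied 1 clause(s); 5 remain; assigned so far: [1]
unit clause [5] forces x5=T; simplify:
  drop -5 from [-5, -4] -> [-4]
  satisfied 2 clause(s); 3 remain; assigned so far: [1, 5]
unit clause [-4] forces x4=F; simplify:
  drop 4 from [-2, 4] -> [-2]
  satisfied 1 clause(s); 2 remain; assigned so far: [1, 4, 5]
unit clause [-2] forces x2=F; simplify:
  satisfied 1 clause(s); 1 remain; assigned so far: [1, 2, 4, 5]
unit clause [3] forces x3=T; simplify:
  satisfied 1 clause(s); 0 remain; assigned so far: [1, 2, 3, 4, 5]

Answer: x1=T x2=F x3=T x4=F x5=T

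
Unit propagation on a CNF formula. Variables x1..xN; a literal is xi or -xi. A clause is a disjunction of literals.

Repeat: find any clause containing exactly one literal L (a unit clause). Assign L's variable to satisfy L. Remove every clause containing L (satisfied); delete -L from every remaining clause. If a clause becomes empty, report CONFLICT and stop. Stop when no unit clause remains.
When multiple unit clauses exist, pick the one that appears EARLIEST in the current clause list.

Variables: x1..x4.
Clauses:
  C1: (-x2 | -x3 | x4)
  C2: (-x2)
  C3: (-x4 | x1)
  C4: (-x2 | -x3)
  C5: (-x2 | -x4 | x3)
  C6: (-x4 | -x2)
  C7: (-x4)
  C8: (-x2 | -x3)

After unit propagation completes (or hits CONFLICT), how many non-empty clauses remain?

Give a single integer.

Answer: 0

Derivation:
unit clause [-2] forces x2=F; simplify:
  satisfied 6 clause(s); 2 remain; assigned so far: [2]
unit clause [-4] forces x4=F; simplify:
  satisfied 2 clause(s); 0 remain; assigned so far: [2, 4]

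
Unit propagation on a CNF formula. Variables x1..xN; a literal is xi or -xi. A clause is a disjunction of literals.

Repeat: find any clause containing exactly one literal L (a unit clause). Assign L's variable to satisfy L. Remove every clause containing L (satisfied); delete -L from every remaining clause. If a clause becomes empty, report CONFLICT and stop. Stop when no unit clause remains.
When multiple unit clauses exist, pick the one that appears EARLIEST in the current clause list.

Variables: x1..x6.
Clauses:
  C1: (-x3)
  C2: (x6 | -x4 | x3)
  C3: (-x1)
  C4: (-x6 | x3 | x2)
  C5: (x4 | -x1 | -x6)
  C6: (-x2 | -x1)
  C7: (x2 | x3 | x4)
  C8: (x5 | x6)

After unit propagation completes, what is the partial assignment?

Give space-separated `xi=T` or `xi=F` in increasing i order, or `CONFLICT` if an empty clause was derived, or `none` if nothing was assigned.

unit clause [-3] forces x3=F; simplify:
  drop 3 from [6, -4, 3] -> [6, -4]
  drop 3 from [-6, 3, 2] -> [-6, 2]
  drop 3 from [2, 3, 4] -> [2, 4]
  satisfied 1 clause(s); 7 remain; assigned so far: [3]
unit clause [-1] forces x1=F; simplify:
  satisfied 3 clause(s); 4 remain; assigned so far: [1, 3]

Answer: x1=F x3=F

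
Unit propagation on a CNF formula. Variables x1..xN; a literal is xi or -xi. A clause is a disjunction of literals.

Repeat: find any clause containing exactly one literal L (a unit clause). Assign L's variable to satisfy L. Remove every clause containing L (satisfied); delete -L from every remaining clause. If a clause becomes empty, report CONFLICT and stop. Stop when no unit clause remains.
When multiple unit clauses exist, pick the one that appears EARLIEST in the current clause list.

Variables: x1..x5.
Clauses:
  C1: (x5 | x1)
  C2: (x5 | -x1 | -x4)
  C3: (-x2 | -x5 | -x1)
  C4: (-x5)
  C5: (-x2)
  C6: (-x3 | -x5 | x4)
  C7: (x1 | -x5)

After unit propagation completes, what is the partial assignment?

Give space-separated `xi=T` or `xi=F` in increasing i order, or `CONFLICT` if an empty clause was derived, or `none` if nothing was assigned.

Answer: x1=T x2=F x4=F x5=F

Derivation:
unit clause [-5] forces x5=F; simplify:
  drop 5 from [5, 1] -> [1]
  drop 5 from [5, -1, -4] -> [-1, -4]
  satisfied 4 clause(s); 3 remain; assigned so far: [5]
unit clause [1] forces x1=T; simplify:
  drop -1 from [-1, -4] -> [-4]
  satisfied 1 clause(s); 2 remain; assigned so far: [1, 5]
unit clause [-4] forces x4=F; simplify:
  satisfied 1 clause(s); 1 remain; assigned so far: [1, 4, 5]
unit clause [-2] forces x2=F; simplify:
  satisfied 1 clause(s); 0 remain; assigned so far: [1, 2, 4, 5]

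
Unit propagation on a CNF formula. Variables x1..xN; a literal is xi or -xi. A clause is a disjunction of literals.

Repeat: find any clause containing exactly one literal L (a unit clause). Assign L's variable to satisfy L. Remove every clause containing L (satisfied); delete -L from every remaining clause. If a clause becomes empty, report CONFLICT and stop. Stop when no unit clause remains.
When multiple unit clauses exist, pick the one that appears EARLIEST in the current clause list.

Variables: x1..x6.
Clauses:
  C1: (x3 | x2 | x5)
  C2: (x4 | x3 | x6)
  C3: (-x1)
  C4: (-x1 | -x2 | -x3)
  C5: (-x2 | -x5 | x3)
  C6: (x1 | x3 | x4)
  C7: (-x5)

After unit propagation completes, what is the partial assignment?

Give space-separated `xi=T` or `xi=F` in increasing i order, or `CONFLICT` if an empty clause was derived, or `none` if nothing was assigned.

Answer: x1=F x5=F

Derivation:
unit clause [-1] forces x1=F; simplify:
  drop 1 from [1, 3, 4] -> [3, 4]
  satisfied 2 clause(s); 5 remain; assigned so far: [1]
unit clause [-5] forces x5=F; simplify:
  drop 5 from [3, 2, 5] -> [3, 2]
  satisfied 2 clause(s); 3 remain; assigned so far: [1, 5]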